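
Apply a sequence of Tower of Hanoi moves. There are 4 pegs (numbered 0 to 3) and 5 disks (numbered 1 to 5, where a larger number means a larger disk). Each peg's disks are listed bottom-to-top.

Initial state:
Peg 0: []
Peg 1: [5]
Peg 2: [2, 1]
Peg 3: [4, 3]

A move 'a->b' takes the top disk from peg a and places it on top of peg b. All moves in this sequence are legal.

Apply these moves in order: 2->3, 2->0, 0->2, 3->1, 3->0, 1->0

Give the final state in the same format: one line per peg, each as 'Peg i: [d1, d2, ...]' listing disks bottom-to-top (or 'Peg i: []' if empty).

Answer: Peg 0: [3, 1]
Peg 1: [5]
Peg 2: [2]
Peg 3: [4]

Derivation:
After move 1 (2->3):
Peg 0: []
Peg 1: [5]
Peg 2: [2]
Peg 3: [4, 3, 1]

After move 2 (2->0):
Peg 0: [2]
Peg 1: [5]
Peg 2: []
Peg 3: [4, 3, 1]

After move 3 (0->2):
Peg 0: []
Peg 1: [5]
Peg 2: [2]
Peg 3: [4, 3, 1]

After move 4 (3->1):
Peg 0: []
Peg 1: [5, 1]
Peg 2: [2]
Peg 3: [4, 3]

After move 5 (3->0):
Peg 0: [3]
Peg 1: [5, 1]
Peg 2: [2]
Peg 3: [4]

After move 6 (1->0):
Peg 0: [3, 1]
Peg 1: [5]
Peg 2: [2]
Peg 3: [4]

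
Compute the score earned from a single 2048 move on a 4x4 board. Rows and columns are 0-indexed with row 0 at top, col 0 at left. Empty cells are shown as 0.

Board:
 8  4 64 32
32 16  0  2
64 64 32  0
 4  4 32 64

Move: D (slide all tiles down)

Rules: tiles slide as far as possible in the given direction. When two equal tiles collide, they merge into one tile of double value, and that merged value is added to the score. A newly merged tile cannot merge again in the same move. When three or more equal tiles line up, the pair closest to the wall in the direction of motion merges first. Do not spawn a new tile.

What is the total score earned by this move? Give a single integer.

Slide down:
col 0: [8, 32, 64, 4] -> [8, 32, 64, 4]  score +0 (running 0)
col 1: [4, 16, 64, 4] -> [4, 16, 64, 4]  score +0 (running 0)
col 2: [64, 0, 32, 32] -> [0, 0, 64, 64]  score +64 (running 64)
col 3: [32, 2, 0, 64] -> [0, 32, 2, 64]  score +0 (running 64)
Board after move:
 8  4  0  0
32 16  0 32
64 64 64  2
 4  4 64 64

Answer: 64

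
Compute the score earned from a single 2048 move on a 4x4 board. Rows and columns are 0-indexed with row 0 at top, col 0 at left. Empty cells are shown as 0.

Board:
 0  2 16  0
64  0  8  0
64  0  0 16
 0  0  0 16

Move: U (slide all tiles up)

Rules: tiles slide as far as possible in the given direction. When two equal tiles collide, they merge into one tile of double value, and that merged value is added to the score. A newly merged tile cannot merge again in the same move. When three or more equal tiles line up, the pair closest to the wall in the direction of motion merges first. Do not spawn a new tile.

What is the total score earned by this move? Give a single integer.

Slide up:
col 0: [0, 64, 64, 0] -> [128, 0, 0, 0]  score +128 (running 128)
col 1: [2, 0, 0, 0] -> [2, 0, 0, 0]  score +0 (running 128)
col 2: [16, 8, 0, 0] -> [16, 8, 0, 0]  score +0 (running 128)
col 3: [0, 0, 16, 16] -> [32, 0, 0, 0]  score +32 (running 160)
Board after move:
128   2  16  32
  0   0   8   0
  0   0   0   0
  0   0   0   0

Answer: 160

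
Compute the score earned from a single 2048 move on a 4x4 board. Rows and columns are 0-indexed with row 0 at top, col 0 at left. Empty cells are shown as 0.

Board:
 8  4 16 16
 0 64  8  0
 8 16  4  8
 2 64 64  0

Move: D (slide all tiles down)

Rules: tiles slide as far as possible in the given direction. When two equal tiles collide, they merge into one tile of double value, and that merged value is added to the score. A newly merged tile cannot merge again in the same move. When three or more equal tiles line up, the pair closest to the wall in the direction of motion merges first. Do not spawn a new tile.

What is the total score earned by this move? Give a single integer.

Answer: 16

Derivation:
Slide down:
col 0: [8, 0, 8, 2] -> [0, 0, 16, 2]  score +16 (running 16)
col 1: [4, 64, 16, 64] -> [4, 64, 16, 64]  score +0 (running 16)
col 2: [16, 8, 4, 64] -> [16, 8, 4, 64]  score +0 (running 16)
col 3: [16, 0, 8, 0] -> [0, 0, 16, 8]  score +0 (running 16)
Board after move:
 0  4 16  0
 0 64  8  0
16 16  4 16
 2 64 64  8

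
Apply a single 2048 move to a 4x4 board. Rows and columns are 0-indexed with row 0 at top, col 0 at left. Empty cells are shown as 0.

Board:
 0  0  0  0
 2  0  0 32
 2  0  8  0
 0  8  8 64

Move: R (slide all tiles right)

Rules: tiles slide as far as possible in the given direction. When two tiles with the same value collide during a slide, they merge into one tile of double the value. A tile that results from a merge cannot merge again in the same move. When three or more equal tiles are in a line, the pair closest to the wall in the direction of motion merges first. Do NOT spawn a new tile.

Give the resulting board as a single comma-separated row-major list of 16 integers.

Answer: 0, 0, 0, 0, 0, 0, 2, 32, 0, 0, 2, 8, 0, 0, 16, 64

Derivation:
Slide right:
row 0: [0, 0, 0, 0] -> [0, 0, 0, 0]
row 1: [2, 0, 0, 32] -> [0, 0, 2, 32]
row 2: [2, 0, 8, 0] -> [0, 0, 2, 8]
row 3: [0, 8, 8, 64] -> [0, 0, 16, 64]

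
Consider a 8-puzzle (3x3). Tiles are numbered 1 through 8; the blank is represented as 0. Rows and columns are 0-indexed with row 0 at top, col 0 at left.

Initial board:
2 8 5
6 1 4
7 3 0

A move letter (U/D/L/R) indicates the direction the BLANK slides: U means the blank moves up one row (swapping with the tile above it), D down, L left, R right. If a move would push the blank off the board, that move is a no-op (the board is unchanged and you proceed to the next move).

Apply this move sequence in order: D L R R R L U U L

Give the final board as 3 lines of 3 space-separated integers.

After move 1 (D):
2 8 5
6 1 4
7 3 0

After move 2 (L):
2 8 5
6 1 4
7 0 3

After move 3 (R):
2 8 5
6 1 4
7 3 0

After move 4 (R):
2 8 5
6 1 4
7 3 0

After move 5 (R):
2 8 5
6 1 4
7 3 0

After move 6 (L):
2 8 5
6 1 4
7 0 3

After move 7 (U):
2 8 5
6 0 4
7 1 3

After move 8 (U):
2 0 5
6 8 4
7 1 3

After move 9 (L):
0 2 5
6 8 4
7 1 3

Answer: 0 2 5
6 8 4
7 1 3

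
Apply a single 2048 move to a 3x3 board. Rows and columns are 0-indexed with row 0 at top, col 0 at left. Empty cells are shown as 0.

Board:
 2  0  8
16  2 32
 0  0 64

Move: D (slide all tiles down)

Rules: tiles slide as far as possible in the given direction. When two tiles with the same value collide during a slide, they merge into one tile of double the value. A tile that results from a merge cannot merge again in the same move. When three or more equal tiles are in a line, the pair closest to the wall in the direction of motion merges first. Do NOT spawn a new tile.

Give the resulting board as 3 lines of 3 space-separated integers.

Slide down:
col 0: [2, 16, 0] -> [0, 2, 16]
col 1: [0, 2, 0] -> [0, 0, 2]
col 2: [8, 32, 64] -> [8, 32, 64]

Answer:  0  0  8
 2  0 32
16  2 64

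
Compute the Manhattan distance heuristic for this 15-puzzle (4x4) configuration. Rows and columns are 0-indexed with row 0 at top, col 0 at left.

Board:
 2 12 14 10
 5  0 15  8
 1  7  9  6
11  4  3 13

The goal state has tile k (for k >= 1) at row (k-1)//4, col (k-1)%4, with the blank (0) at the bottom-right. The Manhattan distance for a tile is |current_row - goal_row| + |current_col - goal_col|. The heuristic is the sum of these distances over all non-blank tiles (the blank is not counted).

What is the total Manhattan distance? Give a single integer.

Answer: 38

Derivation:
Tile 2: at (0,0), goal (0,1), distance |0-0|+|0-1| = 1
Tile 12: at (0,1), goal (2,3), distance |0-2|+|1-3| = 4
Tile 14: at (0,2), goal (3,1), distance |0-3|+|2-1| = 4
Tile 10: at (0,3), goal (2,1), distance |0-2|+|3-1| = 4
Tile 5: at (1,0), goal (1,0), distance |1-1|+|0-0| = 0
Tile 15: at (1,2), goal (3,2), distance |1-3|+|2-2| = 2
Tile 8: at (1,3), goal (1,3), distance |1-1|+|3-3| = 0
Tile 1: at (2,0), goal (0,0), distance |2-0|+|0-0| = 2
Tile 7: at (2,1), goal (1,2), distance |2-1|+|1-2| = 2
Tile 9: at (2,2), goal (2,0), distance |2-2|+|2-0| = 2
Tile 6: at (2,3), goal (1,1), distance |2-1|+|3-1| = 3
Tile 11: at (3,0), goal (2,2), distance |3-2|+|0-2| = 3
Tile 4: at (3,1), goal (0,3), distance |3-0|+|1-3| = 5
Tile 3: at (3,2), goal (0,2), distance |3-0|+|2-2| = 3
Tile 13: at (3,3), goal (3,0), distance |3-3|+|3-0| = 3
Sum: 1 + 4 + 4 + 4 + 0 + 2 + 0 + 2 + 2 + 2 + 3 + 3 + 5 + 3 + 3 = 38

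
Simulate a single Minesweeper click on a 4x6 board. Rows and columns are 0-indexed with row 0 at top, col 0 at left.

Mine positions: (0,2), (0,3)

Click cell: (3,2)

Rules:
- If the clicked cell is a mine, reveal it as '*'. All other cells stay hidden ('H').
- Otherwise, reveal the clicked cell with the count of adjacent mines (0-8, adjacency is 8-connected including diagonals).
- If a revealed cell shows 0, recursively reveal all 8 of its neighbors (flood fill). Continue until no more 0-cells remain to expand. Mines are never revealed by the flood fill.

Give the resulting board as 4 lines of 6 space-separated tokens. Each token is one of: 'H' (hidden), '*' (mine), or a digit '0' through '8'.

0 1 H H 1 0
0 1 2 2 1 0
0 0 0 0 0 0
0 0 0 0 0 0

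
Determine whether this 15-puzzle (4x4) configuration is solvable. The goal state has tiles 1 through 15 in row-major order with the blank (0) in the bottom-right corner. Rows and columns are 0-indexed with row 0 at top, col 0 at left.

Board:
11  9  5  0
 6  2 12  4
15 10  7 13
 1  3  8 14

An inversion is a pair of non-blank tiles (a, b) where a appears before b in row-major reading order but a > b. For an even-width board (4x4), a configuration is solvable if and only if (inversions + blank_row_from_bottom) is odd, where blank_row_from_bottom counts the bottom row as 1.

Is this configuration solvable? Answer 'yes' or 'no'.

Answer: yes

Derivation:
Inversions: 51
Blank is in row 0 (0-indexed from top), which is row 4 counting from the bottom (bottom = 1).
51 + 4 = 55, which is odd, so the puzzle is solvable.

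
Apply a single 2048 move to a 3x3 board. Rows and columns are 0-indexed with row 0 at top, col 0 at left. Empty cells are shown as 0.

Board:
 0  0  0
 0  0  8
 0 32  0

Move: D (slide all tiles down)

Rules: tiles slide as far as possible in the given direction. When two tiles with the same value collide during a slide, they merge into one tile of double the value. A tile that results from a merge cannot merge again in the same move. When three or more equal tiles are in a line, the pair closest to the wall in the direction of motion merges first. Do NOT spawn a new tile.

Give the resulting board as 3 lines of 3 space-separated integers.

Slide down:
col 0: [0, 0, 0] -> [0, 0, 0]
col 1: [0, 0, 32] -> [0, 0, 32]
col 2: [0, 8, 0] -> [0, 0, 8]

Answer:  0  0  0
 0  0  0
 0 32  8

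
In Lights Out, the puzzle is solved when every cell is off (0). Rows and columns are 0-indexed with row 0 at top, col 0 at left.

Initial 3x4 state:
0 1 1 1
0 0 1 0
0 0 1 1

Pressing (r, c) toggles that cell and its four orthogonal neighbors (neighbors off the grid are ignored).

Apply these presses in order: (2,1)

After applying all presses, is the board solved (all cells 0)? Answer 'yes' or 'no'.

Answer: no

Derivation:
After press 1 at (2,1):
0 1 1 1
0 1 1 0
1 1 0 1

Lights still on: 8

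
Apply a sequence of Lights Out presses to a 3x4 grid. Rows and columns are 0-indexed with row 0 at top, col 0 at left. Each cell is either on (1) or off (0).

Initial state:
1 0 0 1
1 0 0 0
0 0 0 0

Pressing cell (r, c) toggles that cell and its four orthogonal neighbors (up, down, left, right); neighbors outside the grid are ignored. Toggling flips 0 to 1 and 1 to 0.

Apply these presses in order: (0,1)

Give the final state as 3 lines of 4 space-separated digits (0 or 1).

After press 1 at (0,1):
0 1 1 1
1 1 0 0
0 0 0 0

Answer: 0 1 1 1
1 1 0 0
0 0 0 0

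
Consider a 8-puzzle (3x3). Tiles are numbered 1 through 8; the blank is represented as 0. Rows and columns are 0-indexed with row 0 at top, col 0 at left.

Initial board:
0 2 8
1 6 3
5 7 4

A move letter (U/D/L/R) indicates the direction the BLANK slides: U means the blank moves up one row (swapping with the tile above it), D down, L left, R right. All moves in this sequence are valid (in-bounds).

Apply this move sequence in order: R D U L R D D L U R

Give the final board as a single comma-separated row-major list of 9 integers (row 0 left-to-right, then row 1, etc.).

Answer: 2, 6, 8, 7, 0, 3, 1, 5, 4

Derivation:
After move 1 (R):
2 0 8
1 6 3
5 7 4

After move 2 (D):
2 6 8
1 0 3
5 7 4

After move 3 (U):
2 0 8
1 6 3
5 7 4

After move 4 (L):
0 2 8
1 6 3
5 7 4

After move 5 (R):
2 0 8
1 6 3
5 7 4

After move 6 (D):
2 6 8
1 0 3
5 7 4

After move 7 (D):
2 6 8
1 7 3
5 0 4

After move 8 (L):
2 6 8
1 7 3
0 5 4

After move 9 (U):
2 6 8
0 7 3
1 5 4

After move 10 (R):
2 6 8
7 0 3
1 5 4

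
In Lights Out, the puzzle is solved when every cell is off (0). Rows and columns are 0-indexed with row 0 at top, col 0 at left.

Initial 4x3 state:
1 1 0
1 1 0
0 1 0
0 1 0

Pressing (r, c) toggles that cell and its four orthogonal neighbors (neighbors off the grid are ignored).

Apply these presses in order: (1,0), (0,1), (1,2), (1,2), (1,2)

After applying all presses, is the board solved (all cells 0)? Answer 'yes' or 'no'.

Answer: no

Derivation:
After press 1 at (1,0):
0 1 0
0 0 0
1 1 0
0 1 0

After press 2 at (0,1):
1 0 1
0 1 0
1 1 0
0 1 0

After press 3 at (1,2):
1 0 0
0 0 1
1 1 1
0 1 0

After press 4 at (1,2):
1 0 1
0 1 0
1 1 0
0 1 0

After press 5 at (1,2):
1 0 0
0 0 1
1 1 1
0 1 0

Lights still on: 6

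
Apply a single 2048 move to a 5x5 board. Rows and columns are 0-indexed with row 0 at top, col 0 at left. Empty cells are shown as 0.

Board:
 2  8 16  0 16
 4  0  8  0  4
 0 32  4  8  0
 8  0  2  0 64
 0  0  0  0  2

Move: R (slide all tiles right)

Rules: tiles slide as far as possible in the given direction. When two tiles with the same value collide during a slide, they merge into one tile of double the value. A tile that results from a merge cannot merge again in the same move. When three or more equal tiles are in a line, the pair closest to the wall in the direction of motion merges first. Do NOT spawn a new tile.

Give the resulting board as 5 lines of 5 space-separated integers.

Answer:  0  0  2  8 32
 0  0  4  8  4
 0  0 32  4  8
 0  0  8  2 64
 0  0  0  0  2

Derivation:
Slide right:
row 0: [2, 8, 16, 0, 16] -> [0, 0, 2, 8, 32]
row 1: [4, 0, 8, 0, 4] -> [0, 0, 4, 8, 4]
row 2: [0, 32, 4, 8, 0] -> [0, 0, 32, 4, 8]
row 3: [8, 0, 2, 0, 64] -> [0, 0, 8, 2, 64]
row 4: [0, 0, 0, 0, 2] -> [0, 0, 0, 0, 2]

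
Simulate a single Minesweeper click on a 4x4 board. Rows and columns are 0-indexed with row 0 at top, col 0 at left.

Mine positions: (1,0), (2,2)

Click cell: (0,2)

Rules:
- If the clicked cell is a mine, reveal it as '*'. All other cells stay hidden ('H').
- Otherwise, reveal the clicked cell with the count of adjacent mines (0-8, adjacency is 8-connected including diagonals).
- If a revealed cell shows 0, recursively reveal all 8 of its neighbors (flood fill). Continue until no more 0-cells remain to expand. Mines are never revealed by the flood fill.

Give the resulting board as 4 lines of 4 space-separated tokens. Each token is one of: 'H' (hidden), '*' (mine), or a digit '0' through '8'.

H 1 0 0
H 2 1 1
H H H H
H H H H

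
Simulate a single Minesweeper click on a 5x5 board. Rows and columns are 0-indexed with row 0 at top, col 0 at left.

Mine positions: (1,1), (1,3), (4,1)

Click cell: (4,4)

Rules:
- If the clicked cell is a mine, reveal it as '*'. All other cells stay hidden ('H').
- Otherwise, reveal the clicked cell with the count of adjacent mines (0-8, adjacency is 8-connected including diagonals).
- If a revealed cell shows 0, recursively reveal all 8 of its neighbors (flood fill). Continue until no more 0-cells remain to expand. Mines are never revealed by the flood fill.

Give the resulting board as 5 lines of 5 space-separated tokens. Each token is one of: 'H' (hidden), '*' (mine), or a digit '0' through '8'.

H H H H H
H H H H H
H H 2 1 1
H H 1 0 0
H H 1 0 0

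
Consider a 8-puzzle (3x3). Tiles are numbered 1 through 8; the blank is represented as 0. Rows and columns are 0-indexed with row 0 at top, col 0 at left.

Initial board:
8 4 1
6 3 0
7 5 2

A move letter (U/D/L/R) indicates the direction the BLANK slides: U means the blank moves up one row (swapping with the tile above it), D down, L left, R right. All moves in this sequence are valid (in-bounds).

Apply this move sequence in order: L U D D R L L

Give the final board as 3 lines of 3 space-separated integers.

After move 1 (L):
8 4 1
6 0 3
7 5 2

After move 2 (U):
8 0 1
6 4 3
7 5 2

After move 3 (D):
8 4 1
6 0 3
7 5 2

After move 4 (D):
8 4 1
6 5 3
7 0 2

After move 5 (R):
8 4 1
6 5 3
7 2 0

After move 6 (L):
8 4 1
6 5 3
7 0 2

After move 7 (L):
8 4 1
6 5 3
0 7 2

Answer: 8 4 1
6 5 3
0 7 2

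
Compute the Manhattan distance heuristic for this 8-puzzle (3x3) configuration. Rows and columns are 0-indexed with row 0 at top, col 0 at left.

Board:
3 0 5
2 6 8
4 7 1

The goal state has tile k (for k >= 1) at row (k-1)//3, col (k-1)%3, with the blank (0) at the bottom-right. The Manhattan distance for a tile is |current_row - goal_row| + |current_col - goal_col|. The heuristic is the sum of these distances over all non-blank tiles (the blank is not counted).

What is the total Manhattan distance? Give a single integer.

Tile 3: at (0,0), goal (0,2), distance |0-0|+|0-2| = 2
Tile 5: at (0,2), goal (1,1), distance |0-1|+|2-1| = 2
Tile 2: at (1,0), goal (0,1), distance |1-0|+|0-1| = 2
Tile 6: at (1,1), goal (1,2), distance |1-1|+|1-2| = 1
Tile 8: at (1,2), goal (2,1), distance |1-2|+|2-1| = 2
Tile 4: at (2,0), goal (1,0), distance |2-1|+|0-0| = 1
Tile 7: at (2,1), goal (2,0), distance |2-2|+|1-0| = 1
Tile 1: at (2,2), goal (0,0), distance |2-0|+|2-0| = 4
Sum: 2 + 2 + 2 + 1 + 2 + 1 + 1 + 4 = 15

Answer: 15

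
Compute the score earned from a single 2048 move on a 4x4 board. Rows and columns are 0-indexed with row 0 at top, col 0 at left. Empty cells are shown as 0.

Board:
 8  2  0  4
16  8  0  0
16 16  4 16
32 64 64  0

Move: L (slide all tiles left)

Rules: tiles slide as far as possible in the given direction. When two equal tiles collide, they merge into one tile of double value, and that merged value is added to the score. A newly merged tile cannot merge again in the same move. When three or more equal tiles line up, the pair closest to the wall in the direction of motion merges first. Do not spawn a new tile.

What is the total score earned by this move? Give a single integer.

Slide left:
row 0: [8, 2, 0, 4] -> [8, 2, 4, 0]  score +0 (running 0)
row 1: [16, 8, 0, 0] -> [16, 8, 0, 0]  score +0 (running 0)
row 2: [16, 16, 4, 16] -> [32, 4, 16, 0]  score +32 (running 32)
row 3: [32, 64, 64, 0] -> [32, 128, 0, 0]  score +128 (running 160)
Board after move:
  8   2   4   0
 16   8   0   0
 32   4  16   0
 32 128   0   0

Answer: 160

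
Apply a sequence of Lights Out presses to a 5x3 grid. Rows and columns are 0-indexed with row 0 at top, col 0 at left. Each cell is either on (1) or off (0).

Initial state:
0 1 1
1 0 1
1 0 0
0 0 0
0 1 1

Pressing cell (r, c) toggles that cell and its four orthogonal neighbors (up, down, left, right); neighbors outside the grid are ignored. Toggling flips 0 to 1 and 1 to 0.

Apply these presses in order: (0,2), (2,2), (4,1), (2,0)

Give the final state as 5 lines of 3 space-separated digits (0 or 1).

After press 1 at (0,2):
0 0 0
1 0 0
1 0 0
0 0 0
0 1 1

After press 2 at (2,2):
0 0 0
1 0 1
1 1 1
0 0 1
0 1 1

After press 3 at (4,1):
0 0 0
1 0 1
1 1 1
0 1 1
1 0 0

After press 4 at (2,0):
0 0 0
0 0 1
0 0 1
1 1 1
1 0 0

Answer: 0 0 0
0 0 1
0 0 1
1 1 1
1 0 0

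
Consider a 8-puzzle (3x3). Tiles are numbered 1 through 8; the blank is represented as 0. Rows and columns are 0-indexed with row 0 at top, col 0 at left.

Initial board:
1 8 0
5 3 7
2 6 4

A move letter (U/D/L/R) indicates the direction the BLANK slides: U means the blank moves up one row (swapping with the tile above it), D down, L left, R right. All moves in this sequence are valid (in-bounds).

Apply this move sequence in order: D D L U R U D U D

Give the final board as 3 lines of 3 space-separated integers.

Answer: 1 8 7
5 4 0
2 3 6

Derivation:
After move 1 (D):
1 8 7
5 3 0
2 6 4

After move 2 (D):
1 8 7
5 3 4
2 6 0

After move 3 (L):
1 8 7
5 3 4
2 0 6

After move 4 (U):
1 8 7
5 0 4
2 3 6

After move 5 (R):
1 8 7
5 4 0
2 3 6

After move 6 (U):
1 8 0
5 4 7
2 3 6

After move 7 (D):
1 8 7
5 4 0
2 3 6

After move 8 (U):
1 8 0
5 4 7
2 3 6

After move 9 (D):
1 8 7
5 4 0
2 3 6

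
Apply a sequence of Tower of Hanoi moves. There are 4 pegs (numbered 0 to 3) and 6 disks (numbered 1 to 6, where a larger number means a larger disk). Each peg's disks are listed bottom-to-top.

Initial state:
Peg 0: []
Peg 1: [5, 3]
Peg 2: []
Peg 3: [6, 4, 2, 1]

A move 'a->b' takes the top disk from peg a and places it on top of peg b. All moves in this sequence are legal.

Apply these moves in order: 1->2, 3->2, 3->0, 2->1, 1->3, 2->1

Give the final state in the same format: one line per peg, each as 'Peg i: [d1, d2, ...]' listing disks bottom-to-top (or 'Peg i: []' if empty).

Answer: Peg 0: [2]
Peg 1: [5, 3]
Peg 2: []
Peg 3: [6, 4, 1]

Derivation:
After move 1 (1->2):
Peg 0: []
Peg 1: [5]
Peg 2: [3]
Peg 3: [6, 4, 2, 1]

After move 2 (3->2):
Peg 0: []
Peg 1: [5]
Peg 2: [3, 1]
Peg 3: [6, 4, 2]

After move 3 (3->0):
Peg 0: [2]
Peg 1: [5]
Peg 2: [3, 1]
Peg 3: [6, 4]

After move 4 (2->1):
Peg 0: [2]
Peg 1: [5, 1]
Peg 2: [3]
Peg 3: [6, 4]

After move 5 (1->3):
Peg 0: [2]
Peg 1: [5]
Peg 2: [3]
Peg 3: [6, 4, 1]

After move 6 (2->1):
Peg 0: [2]
Peg 1: [5, 3]
Peg 2: []
Peg 3: [6, 4, 1]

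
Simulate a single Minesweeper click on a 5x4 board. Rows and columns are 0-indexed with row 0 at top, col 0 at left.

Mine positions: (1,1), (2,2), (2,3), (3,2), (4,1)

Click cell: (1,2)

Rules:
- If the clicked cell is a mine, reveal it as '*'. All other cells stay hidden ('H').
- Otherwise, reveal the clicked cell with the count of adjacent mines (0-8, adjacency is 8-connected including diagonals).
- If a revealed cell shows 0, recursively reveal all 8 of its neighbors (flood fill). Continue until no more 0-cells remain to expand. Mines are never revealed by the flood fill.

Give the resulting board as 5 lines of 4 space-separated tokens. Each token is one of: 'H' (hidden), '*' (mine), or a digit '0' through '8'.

H H H H
H H 3 H
H H H H
H H H H
H H H H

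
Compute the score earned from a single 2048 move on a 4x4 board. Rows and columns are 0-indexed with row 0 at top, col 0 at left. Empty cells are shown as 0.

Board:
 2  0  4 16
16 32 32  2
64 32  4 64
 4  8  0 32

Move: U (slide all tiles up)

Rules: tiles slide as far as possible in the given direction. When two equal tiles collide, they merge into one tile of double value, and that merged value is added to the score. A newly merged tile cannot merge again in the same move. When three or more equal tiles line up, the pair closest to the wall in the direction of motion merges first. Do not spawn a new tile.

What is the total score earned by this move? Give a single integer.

Slide up:
col 0: [2, 16, 64, 4] -> [2, 16, 64, 4]  score +0 (running 0)
col 1: [0, 32, 32, 8] -> [64, 8, 0, 0]  score +64 (running 64)
col 2: [4, 32, 4, 0] -> [4, 32, 4, 0]  score +0 (running 64)
col 3: [16, 2, 64, 32] -> [16, 2, 64, 32]  score +0 (running 64)
Board after move:
 2 64  4 16
16  8 32  2
64  0  4 64
 4  0  0 32

Answer: 64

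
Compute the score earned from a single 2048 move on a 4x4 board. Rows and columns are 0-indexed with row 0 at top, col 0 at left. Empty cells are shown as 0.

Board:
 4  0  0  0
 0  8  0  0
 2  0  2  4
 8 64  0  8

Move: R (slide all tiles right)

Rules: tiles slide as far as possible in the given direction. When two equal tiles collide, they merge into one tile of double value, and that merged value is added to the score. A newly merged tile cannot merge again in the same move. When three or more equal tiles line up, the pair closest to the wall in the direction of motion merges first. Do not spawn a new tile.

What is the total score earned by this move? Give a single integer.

Answer: 4

Derivation:
Slide right:
row 0: [4, 0, 0, 0] -> [0, 0, 0, 4]  score +0 (running 0)
row 1: [0, 8, 0, 0] -> [0, 0, 0, 8]  score +0 (running 0)
row 2: [2, 0, 2, 4] -> [0, 0, 4, 4]  score +4 (running 4)
row 3: [8, 64, 0, 8] -> [0, 8, 64, 8]  score +0 (running 4)
Board after move:
 0  0  0  4
 0  0  0  8
 0  0  4  4
 0  8 64  8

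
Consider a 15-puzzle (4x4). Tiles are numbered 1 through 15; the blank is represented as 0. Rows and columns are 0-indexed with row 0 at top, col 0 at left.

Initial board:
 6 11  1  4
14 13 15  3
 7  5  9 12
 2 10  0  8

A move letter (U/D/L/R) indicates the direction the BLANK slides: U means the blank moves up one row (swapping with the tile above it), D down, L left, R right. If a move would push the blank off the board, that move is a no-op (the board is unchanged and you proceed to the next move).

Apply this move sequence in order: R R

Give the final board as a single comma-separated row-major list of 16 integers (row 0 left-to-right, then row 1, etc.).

After move 1 (R):
 6 11  1  4
14 13 15  3
 7  5  9 12
 2 10  8  0

After move 2 (R):
 6 11  1  4
14 13 15  3
 7  5  9 12
 2 10  8  0

Answer: 6, 11, 1, 4, 14, 13, 15, 3, 7, 5, 9, 12, 2, 10, 8, 0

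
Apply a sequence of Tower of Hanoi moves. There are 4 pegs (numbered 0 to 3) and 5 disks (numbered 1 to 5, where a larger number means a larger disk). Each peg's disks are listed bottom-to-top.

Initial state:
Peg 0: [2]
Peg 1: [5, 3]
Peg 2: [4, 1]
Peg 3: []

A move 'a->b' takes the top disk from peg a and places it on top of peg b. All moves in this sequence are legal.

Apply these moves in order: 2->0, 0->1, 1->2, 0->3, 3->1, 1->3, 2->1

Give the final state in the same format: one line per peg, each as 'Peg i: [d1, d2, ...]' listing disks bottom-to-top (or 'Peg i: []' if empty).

After move 1 (2->0):
Peg 0: [2, 1]
Peg 1: [5, 3]
Peg 2: [4]
Peg 3: []

After move 2 (0->1):
Peg 0: [2]
Peg 1: [5, 3, 1]
Peg 2: [4]
Peg 3: []

After move 3 (1->2):
Peg 0: [2]
Peg 1: [5, 3]
Peg 2: [4, 1]
Peg 3: []

After move 4 (0->3):
Peg 0: []
Peg 1: [5, 3]
Peg 2: [4, 1]
Peg 3: [2]

After move 5 (3->1):
Peg 0: []
Peg 1: [5, 3, 2]
Peg 2: [4, 1]
Peg 3: []

After move 6 (1->3):
Peg 0: []
Peg 1: [5, 3]
Peg 2: [4, 1]
Peg 3: [2]

After move 7 (2->1):
Peg 0: []
Peg 1: [5, 3, 1]
Peg 2: [4]
Peg 3: [2]

Answer: Peg 0: []
Peg 1: [5, 3, 1]
Peg 2: [4]
Peg 3: [2]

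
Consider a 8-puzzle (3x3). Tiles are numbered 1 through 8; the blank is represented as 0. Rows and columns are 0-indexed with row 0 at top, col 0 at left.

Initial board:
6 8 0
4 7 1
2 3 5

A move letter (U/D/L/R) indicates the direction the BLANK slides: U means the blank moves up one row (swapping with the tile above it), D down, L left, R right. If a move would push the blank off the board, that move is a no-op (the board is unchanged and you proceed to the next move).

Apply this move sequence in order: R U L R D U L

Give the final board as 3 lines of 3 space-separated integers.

After move 1 (R):
6 8 0
4 7 1
2 3 5

After move 2 (U):
6 8 0
4 7 1
2 3 5

After move 3 (L):
6 0 8
4 7 1
2 3 5

After move 4 (R):
6 8 0
4 7 1
2 3 5

After move 5 (D):
6 8 1
4 7 0
2 3 5

After move 6 (U):
6 8 0
4 7 1
2 3 5

After move 7 (L):
6 0 8
4 7 1
2 3 5

Answer: 6 0 8
4 7 1
2 3 5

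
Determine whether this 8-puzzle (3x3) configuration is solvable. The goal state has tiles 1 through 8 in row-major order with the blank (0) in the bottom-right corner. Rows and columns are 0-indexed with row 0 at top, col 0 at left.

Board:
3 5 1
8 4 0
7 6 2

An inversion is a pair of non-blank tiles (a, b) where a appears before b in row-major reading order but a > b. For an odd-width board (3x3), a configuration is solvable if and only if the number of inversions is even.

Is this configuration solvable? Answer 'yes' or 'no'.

Inversions (pairs i<j in row-major order where tile[i] > tile[j] > 0): 13
13 is odd, so the puzzle is not solvable.

Answer: no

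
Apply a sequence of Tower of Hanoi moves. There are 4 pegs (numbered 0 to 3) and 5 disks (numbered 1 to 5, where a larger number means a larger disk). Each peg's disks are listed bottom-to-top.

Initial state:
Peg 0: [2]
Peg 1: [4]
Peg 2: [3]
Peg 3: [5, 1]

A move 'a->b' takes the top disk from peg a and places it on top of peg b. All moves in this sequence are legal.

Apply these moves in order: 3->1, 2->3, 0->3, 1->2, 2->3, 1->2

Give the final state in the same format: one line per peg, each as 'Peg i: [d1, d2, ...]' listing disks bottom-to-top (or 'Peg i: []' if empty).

After move 1 (3->1):
Peg 0: [2]
Peg 1: [4, 1]
Peg 2: [3]
Peg 3: [5]

After move 2 (2->3):
Peg 0: [2]
Peg 1: [4, 1]
Peg 2: []
Peg 3: [5, 3]

After move 3 (0->3):
Peg 0: []
Peg 1: [4, 1]
Peg 2: []
Peg 3: [5, 3, 2]

After move 4 (1->2):
Peg 0: []
Peg 1: [4]
Peg 2: [1]
Peg 3: [5, 3, 2]

After move 5 (2->3):
Peg 0: []
Peg 1: [4]
Peg 2: []
Peg 3: [5, 3, 2, 1]

After move 6 (1->2):
Peg 0: []
Peg 1: []
Peg 2: [4]
Peg 3: [5, 3, 2, 1]

Answer: Peg 0: []
Peg 1: []
Peg 2: [4]
Peg 3: [5, 3, 2, 1]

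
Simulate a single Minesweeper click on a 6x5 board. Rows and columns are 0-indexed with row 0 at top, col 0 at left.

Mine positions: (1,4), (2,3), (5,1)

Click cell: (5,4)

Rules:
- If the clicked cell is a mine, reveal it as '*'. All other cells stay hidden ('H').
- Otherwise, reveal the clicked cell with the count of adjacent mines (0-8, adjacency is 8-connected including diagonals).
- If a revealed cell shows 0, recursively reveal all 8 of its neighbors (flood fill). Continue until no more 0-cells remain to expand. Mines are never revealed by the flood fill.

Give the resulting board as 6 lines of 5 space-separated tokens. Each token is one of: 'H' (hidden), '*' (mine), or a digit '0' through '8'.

H H H H H
H H H H H
H H H H H
H H 1 1 1
H H 1 0 0
H H 1 0 0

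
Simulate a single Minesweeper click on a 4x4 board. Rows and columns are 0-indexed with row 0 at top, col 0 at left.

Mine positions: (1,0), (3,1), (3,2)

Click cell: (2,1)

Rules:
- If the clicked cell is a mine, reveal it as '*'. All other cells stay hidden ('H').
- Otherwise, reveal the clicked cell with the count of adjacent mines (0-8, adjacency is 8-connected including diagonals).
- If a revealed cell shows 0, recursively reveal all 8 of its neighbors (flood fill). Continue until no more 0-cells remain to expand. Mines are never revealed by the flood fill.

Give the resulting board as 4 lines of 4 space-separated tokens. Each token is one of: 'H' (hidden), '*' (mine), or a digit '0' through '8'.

H H H H
H H H H
H 3 H H
H H H H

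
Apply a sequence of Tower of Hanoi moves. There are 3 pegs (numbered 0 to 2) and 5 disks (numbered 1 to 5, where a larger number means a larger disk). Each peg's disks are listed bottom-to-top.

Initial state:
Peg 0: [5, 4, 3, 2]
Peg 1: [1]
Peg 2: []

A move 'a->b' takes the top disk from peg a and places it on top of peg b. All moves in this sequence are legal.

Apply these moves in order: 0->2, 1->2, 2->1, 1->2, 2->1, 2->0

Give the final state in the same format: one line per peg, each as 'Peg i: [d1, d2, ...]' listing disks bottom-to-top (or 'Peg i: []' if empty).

After move 1 (0->2):
Peg 0: [5, 4, 3]
Peg 1: [1]
Peg 2: [2]

After move 2 (1->2):
Peg 0: [5, 4, 3]
Peg 1: []
Peg 2: [2, 1]

After move 3 (2->1):
Peg 0: [5, 4, 3]
Peg 1: [1]
Peg 2: [2]

After move 4 (1->2):
Peg 0: [5, 4, 3]
Peg 1: []
Peg 2: [2, 1]

After move 5 (2->1):
Peg 0: [5, 4, 3]
Peg 1: [1]
Peg 2: [2]

After move 6 (2->0):
Peg 0: [5, 4, 3, 2]
Peg 1: [1]
Peg 2: []

Answer: Peg 0: [5, 4, 3, 2]
Peg 1: [1]
Peg 2: []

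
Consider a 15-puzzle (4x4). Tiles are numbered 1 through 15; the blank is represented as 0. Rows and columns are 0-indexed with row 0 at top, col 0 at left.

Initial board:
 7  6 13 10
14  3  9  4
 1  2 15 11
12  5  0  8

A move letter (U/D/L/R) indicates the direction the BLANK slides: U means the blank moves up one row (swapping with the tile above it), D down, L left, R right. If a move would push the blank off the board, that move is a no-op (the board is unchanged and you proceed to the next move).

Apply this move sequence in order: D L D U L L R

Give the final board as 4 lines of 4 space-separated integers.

After move 1 (D):
 7  6 13 10
14  3  9  4
 1  2 15 11
12  5  0  8

After move 2 (L):
 7  6 13 10
14  3  9  4
 1  2 15 11
12  0  5  8

After move 3 (D):
 7  6 13 10
14  3  9  4
 1  2 15 11
12  0  5  8

After move 4 (U):
 7  6 13 10
14  3  9  4
 1  0 15 11
12  2  5  8

After move 5 (L):
 7  6 13 10
14  3  9  4
 0  1 15 11
12  2  5  8

After move 6 (L):
 7  6 13 10
14  3  9  4
 0  1 15 11
12  2  5  8

After move 7 (R):
 7  6 13 10
14  3  9  4
 1  0 15 11
12  2  5  8

Answer:  7  6 13 10
14  3  9  4
 1  0 15 11
12  2  5  8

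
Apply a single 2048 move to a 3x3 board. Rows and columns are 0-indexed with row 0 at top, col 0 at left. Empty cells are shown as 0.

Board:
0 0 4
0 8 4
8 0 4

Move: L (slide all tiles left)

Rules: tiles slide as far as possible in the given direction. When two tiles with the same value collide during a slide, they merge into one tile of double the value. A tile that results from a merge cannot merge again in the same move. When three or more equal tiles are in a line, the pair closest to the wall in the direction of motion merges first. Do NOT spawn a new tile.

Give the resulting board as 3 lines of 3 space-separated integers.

Answer: 4 0 0
8 4 0
8 4 0

Derivation:
Slide left:
row 0: [0, 0, 4] -> [4, 0, 0]
row 1: [0, 8, 4] -> [8, 4, 0]
row 2: [8, 0, 4] -> [8, 4, 0]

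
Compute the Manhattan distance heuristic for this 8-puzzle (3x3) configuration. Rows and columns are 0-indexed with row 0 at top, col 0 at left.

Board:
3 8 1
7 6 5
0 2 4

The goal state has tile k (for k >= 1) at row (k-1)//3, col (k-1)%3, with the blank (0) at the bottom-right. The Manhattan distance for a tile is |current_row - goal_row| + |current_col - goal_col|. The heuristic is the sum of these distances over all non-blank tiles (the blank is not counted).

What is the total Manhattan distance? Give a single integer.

Tile 3: (0,0)->(0,2) = 2
Tile 8: (0,1)->(2,1) = 2
Tile 1: (0,2)->(0,0) = 2
Tile 7: (1,0)->(2,0) = 1
Tile 6: (1,1)->(1,2) = 1
Tile 5: (1,2)->(1,1) = 1
Tile 2: (2,1)->(0,1) = 2
Tile 4: (2,2)->(1,0) = 3
Sum: 2 + 2 + 2 + 1 + 1 + 1 + 2 + 3 = 14

Answer: 14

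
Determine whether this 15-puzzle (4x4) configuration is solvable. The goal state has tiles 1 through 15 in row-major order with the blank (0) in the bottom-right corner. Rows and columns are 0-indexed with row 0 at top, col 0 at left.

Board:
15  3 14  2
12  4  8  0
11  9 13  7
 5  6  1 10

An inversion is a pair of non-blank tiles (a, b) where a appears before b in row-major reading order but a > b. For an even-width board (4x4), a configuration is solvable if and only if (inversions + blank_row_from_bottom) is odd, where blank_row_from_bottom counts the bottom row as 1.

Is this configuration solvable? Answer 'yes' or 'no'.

Answer: no

Derivation:
Inversions: 63
Blank is in row 1 (0-indexed from top), which is row 3 counting from the bottom (bottom = 1).
63 + 3 = 66, which is even, so the puzzle is not solvable.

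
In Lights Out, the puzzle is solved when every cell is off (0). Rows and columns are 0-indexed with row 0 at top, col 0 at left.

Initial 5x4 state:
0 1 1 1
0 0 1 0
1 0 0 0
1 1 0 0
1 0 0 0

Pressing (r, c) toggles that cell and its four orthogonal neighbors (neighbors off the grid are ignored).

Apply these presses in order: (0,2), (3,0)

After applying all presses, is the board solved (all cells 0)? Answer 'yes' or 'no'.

After press 1 at (0,2):
0 0 0 0
0 0 0 0
1 0 0 0
1 1 0 0
1 0 0 0

After press 2 at (3,0):
0 0 0 0
0 0 0 0
0 0 0 0
0 0 0 0
0 0 0 0

Lights still on: 0

Answer: yes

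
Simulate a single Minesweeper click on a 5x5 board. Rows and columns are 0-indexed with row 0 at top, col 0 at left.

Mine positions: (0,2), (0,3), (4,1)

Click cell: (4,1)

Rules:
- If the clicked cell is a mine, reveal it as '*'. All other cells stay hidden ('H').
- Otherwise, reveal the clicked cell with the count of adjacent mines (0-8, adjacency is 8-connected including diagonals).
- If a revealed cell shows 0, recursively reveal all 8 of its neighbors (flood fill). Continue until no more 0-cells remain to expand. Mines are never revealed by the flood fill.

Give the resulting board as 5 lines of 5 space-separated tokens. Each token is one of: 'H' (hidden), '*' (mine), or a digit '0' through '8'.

H H H H H
H H H H H
H H H H H
H H H H H
H * H H H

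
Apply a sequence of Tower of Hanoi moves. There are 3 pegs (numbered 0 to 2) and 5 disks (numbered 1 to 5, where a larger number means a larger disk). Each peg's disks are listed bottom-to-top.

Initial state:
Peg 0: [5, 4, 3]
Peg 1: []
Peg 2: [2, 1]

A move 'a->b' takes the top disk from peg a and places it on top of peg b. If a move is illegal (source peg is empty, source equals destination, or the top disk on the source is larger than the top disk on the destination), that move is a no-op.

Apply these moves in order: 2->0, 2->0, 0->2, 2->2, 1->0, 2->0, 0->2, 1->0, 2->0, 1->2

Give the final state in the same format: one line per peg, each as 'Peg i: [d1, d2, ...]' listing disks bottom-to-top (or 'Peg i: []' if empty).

After move 1 (2->0):
Peg 0: [5, 4, 3, 1]
Peg 1: []
Peg 2: [2]

After move 2 (2->0):
Peg 0: [5, 4, 3, 1]
Peg 1: []
Peg 2: [2]

After move 3 (0->2):
Peg 0: [5, 4, 3]
Peg 1: []
Peg 2: [2, 1]

After move 4 (2->2):
Peg 0: [5, 4, 3]
Peg 1: []
Peg 2: [2, 1]

After move 5 (1->0):
Peg 0: [5, 4, 3]
Peg 1: []
Peg 2: [2, 1]

After move 6 (2->0):
Peg 0: [5, 4, 3, 1]
Peg 1: []
Peg 2: [2]

After move 7 (0->2):
Peg 0: [5, 4, 3]
Peg 1: []
Peg 2: [2, 1]

After move 8 (1->0):
Peg 0: [5, 4, 3]
Peg 1: []
Peg 2: [2, 1]

After move 9 (2->0):
Peg 0: [5, 4, 3, 1]
Peg 1: []
Peg 2: [2]

After move 10 (1->2):
Peg 0: [5, 4, 3, 1]
Peg 1: []
Peg 2: [2]

Answer: Peg 0: [5, 4, 3, 1]
Peg 1: []
Peg 2: [2]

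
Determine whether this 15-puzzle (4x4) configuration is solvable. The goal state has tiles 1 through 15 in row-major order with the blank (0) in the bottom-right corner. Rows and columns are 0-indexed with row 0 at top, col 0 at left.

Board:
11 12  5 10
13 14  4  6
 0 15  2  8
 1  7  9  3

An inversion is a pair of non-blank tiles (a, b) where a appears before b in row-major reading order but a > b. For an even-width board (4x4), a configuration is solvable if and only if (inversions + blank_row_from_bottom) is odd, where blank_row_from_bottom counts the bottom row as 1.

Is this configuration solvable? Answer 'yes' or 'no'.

Answer: no

Derivation:
Inversions: 66
Blank is in row 2 (0-indexed from top), which is row 2 counting from the bottom (bottom = 1).
66 + 2 = 68, which is even, so the puzzle is not solvable.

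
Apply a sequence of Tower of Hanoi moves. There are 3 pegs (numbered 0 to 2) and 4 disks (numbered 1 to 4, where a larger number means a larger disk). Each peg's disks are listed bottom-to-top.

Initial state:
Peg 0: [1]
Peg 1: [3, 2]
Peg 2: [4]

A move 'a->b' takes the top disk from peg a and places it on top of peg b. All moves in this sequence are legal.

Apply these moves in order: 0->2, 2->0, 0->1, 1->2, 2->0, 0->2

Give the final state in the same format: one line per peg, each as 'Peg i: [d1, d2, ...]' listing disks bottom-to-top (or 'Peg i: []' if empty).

Answer: Peg 0: []
Peg 1: [3, 2]
Peg 2: [4, 1]

Derivation:
After move 1 (0->2):
Peg 0: []
Peg 1: [3, 2]
Peg 2: [4, 1]

After move 2 (2->0):
Peg 0: [1]
Peg 1: [3, 2]
Peg 2: [4]

After move 3 (0->1):
Peg 0: []
Peg 1: [3, 2, 1]
Peg 2: [4]

After move 4 (1->2):
Peg 0: []
Peg 1: [3, 2]
Peg 2: [4, 1]

After move 5 (2->0):
Peg 0: [1]
Peg 1: [3, 2]
Peg 2: [4]

After move 6 (0->2):
Peg 0: []
Peg 1: [3, 2]
Peg 2: [4, 1]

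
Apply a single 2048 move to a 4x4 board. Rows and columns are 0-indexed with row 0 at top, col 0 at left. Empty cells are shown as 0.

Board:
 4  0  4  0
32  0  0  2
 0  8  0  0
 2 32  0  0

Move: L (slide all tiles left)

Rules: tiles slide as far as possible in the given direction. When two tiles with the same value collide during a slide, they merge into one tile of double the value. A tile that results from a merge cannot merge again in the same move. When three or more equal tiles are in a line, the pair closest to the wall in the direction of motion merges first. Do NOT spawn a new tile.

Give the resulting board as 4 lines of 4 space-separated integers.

Answer:  8  0  0  0
32  2  0  0
 8  0  0  0
 2 32  0  0

Derivation:
Slide left:
row 0: [4, 0, 4, 0] -> [8, 0, 0, 0]
row 1: [32, 0, 0, 2] -> [32, 2, 0, 0]
row 2: [0, 8, 0, 0] -> [8, 0, 0, 0]
row 3: [2, 32, 0, 0] -> [2, 32, 0, 0]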